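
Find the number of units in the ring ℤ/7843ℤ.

First factor: 7843 = 11 * 23 * 31.
φ(11) = 11 − 1 = 10.
φ(23) = 23 − 1 = 22.
φ(31) = 31 − 1 = 30.
Since φ is multiplicative, φ(7843) = 10 · 22 · 30 = 6600.

6600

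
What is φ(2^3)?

φ(8) = 8 · (1 − 1/2)
       = 8 · 1/2 = 4.

4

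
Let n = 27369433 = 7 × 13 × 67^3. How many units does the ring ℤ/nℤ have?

21331728

φ(27369433) = 27369433 · (1 − 1/7) · (1 − 1/13) · (1 − 1/67)
       = 27369433 · 4752/6097 = 21331728.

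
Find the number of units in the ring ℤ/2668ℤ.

1232

Factor 2668: 2668 = 2**2 * 23 * 29.
φ(2^2) = 2^2 − 2^1 = 4 − 2 = 2.
φ(23) = 23 − 1 = 22.
φ(29) = 29 − 1 = 28.
Since φ is multiplicative, φ(2668) = 2 · 22 · 28 = 1232.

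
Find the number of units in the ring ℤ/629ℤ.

576

Prime factorization: 629 = 17 · 37.
φ(17) = 17 − 1 = 16.
φ(37) = 37 − 1 = 36.
φ(629) = 16 × 36 = 576.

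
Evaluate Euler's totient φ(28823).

First factor: 28823 = 19 · 37 · 41.
φ(28823) = 28823 · (1 − 1/19) · (1 − 1/37) · (1 − 1/41)
       = 28823 · 25920/28823 = 25920.

25920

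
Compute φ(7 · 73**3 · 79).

179565984

φ(215126401) = 215126401 · (1 − 1/7) · (1 − 1/73) · (1 − 1/79)
       = 215126401 · 33696/40369 = 179565984.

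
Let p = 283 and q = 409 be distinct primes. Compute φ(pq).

115056

For distinct primes, φ(pq) = (p−1)(q−1) = 282 × 408 = 115056.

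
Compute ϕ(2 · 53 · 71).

φ(2) = 2 − 1 = 1.
φ(53) = 53 − 1 = 52.
φ(71) = 71 − 1 = 70.
φ(7526) = 1 × 52 × 70 = 3640.

3640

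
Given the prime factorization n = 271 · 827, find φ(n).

φ(271) = 271 − 1 = 270.
φ(827) = 827 − 1 = 826.
Since φ is multiplicative, φ(224117) = 270 · 826 = 223020.

223020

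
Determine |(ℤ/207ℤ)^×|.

Prime factorization: 207 = 3^2 × 23.
φ(3^2) = 3^1·(3−1) = 3·2 = 6.
φ(23) = 23 − 1 = 22.
Since φ is multiplicative, φ(207) = 6 · 22 = 132.

132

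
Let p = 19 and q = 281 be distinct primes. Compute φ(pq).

5040

φ(pq) = (p−1)(q−1) = 18 · 280 = 5040.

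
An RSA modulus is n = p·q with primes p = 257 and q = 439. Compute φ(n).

112128

φ(n) = (p − 1)(q − 1) = (257−1)(439−1) = 256·438 = 112128.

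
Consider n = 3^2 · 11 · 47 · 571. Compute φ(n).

1573200

φ(2656863) = 2656863 · (1 − 1/3) · (1 − 1/11) · (1 − 1/47) · (1 − 1/571)
       = 2656863 · 524400/885621 = 1573200.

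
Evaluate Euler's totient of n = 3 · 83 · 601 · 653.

64156800

φ(97720797) = 97720797 · (1 − 1/3) · (1 − 1/83) · (1 − 1/601) · (1 − 1/653)
       = 97720797 · 64156800/97720797 = 64156800.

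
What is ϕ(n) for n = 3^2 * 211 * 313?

φ(594387) = 594387 · (1 − 1/3) · (1 − 1/211) · (1 − 1/313)
       = 594387 · 131040/198129 = 393120.

393120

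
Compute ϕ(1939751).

1548800

Prime factorization: 1939751 = 11^2 * 17 * 23 * 41.
φ(11^2) = 11^1·(11−1) = 11·10 = 110.
φ(17) = 17 − 1 = 16.
φ(23) = 23 − 1 = 22.
φ(41) = 41 − 1 = 40.
φ(1939751) = 110 × 16 × 22 × 40 = 1548800.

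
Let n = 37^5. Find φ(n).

φ(37^5) = 37^4·(37−1) = 1874161·36 = 67469796.

67469796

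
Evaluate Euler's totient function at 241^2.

57840

φ(58081) = 58081 · (1 − 1/241)
       = 58081 · 240/241 = 57840.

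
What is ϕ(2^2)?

2

φ(4) = 4 · (1 − 1/2)
       = 4 · 1/2 = 2.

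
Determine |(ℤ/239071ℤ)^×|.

239071 = 7**3 · 17 · 41.
φ(239071) = 239071 · (1 − 1/7) · (1 − 1/17) · (1 − 1/41)
       = 239071 · 3840/4879 = 188160.

188160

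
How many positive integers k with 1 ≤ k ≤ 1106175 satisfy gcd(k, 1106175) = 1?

1106175 = 3 · 5^2 · 7^3 · 43.
φ(1106175) = 1106175 · (1 − 1/3) · (1 − 1/5) · (1 − 1/7) · (1 − 1/43)
       = 1106175 · 2016/4515 = 493920.

493920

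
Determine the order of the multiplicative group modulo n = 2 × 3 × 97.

192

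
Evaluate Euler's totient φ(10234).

10234 = 2 · 7 · 17 · 43.
φ(2) = 2 − 1 = 1.
φ(7) = 7 − 1 = 6.
φ(17) = 17 − 1 = 16.
φ(43) = 43 − 1 = 42.
Since φ is multiplicative, φ(10234) = 1 · 6 · 16 · 42 = 4032.

4032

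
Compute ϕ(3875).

3000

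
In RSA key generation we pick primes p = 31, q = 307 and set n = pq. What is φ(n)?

φ(n) = (p − 1)(q − 1) = (31−1)(307−1) = 30·306 = 9180.

9180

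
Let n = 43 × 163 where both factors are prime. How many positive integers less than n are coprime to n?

φ(n) = (p − 1)(q − 1) = (43−1)(163−1) = 42·162 = 6804.

6804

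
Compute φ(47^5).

φ(47^5) = 47^5 − 47^4 = 229345007 − 4879681 = 224465326.

224465326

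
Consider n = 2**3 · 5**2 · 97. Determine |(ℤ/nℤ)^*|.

φ(2^3) = 2^2·(2−1) = 4·1 = 4.
φ(5^2) = 5^1·(5−1) = 5·4 = 20.
φ(97) = 97 − 1 = 96.
Multiply: 4 · 20 · 96 = 7680.

7680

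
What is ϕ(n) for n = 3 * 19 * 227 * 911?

7403760

φ(3) = 3 − 1 = 2.
φ(19) = 19 − 1 = 18.
φ(227) = 227 − 1 = 226.
φ(911) = 911 − 1 = 910.
φ(11787429) = 2 × 18 × 226 × 910 = 7403760.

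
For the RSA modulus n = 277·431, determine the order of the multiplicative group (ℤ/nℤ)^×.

118680

φ(n) = (p − 1)(q − 1) = (277−1)(431−1) = 276·430 = 118680.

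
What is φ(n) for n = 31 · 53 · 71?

109200

φ(116653) = 116653 · (1 − 1/31) · (1 − 1/53) · (1 − 1/71)
       = 116653 · 109200/116653 = 109200.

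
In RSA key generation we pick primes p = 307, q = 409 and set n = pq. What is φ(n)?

φ(307) = 307 − 1 = 306.
φ(409) = 409 − 1 = 408.
Since φ is multiplicative, φ(125563) = 306 · 408 = 124848.

124848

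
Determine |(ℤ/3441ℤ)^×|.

First factor: 3441 = 3 × 31 × 37.
φ(3441) = 3441 · (1 − 1/3) · (1 − 1/31) · (1 − 1/37)
       = 3441 · 2160/3441 = 2160.

2160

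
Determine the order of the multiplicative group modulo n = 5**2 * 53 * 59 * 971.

φ(75907925) = 75907925 · (1 − 1/5) · (1 − 1/53) · (1 − 1/59) · (1 − 1/971)
       = 75907925 · 11702080/15181585 = 58510400.

58510400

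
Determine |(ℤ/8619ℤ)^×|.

8619 = 3 · 13**2 · 17.
φ(3) = 3 − 1 = 2.
φ(13^2) = 13^1·(13−1) = 13·12 = 156.
φ(17) = 17 − 1 = 16.
Multiply: 2 · 156 · 16 = 4992.

4992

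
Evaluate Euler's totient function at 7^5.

φ(7^5) = 7^4·(7−1) = 2401·6 = 14406.

14406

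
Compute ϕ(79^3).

486798

φ(493039) = 493039 · (1 − 1/79)
       = 493039 · 78/79 = 486798.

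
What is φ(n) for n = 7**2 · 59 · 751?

1827000

φ(2171141) = 2171141 · (1 − 1/7) · (1 − 1/59) · (1 − 1/751)
       = 2171141 · 261000/310163 = 1827000.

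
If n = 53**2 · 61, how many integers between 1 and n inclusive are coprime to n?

φ(53^2) = 53^1·(53−1) = 53·52 = 2756.
φ(61) = 61 − 1 = 60.
φ(171349) = 2756 × 60 = 165360.

165360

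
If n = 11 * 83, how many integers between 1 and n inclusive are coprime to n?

φ(913) = 913 · (1 − 1/11) · (1 − 1/83)
       = 913 · 820/913 = 820.

820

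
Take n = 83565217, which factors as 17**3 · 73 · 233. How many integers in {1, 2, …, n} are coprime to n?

77239296

φ(83565217) = 83565217 · (1 − 1/17) · (1 − 1/73) · (1 − 1/233)
       = 83565217 · 267264/289153 = 77239296.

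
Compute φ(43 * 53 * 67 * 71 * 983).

φ(10656902549) = 10656902549 · (1 − 1/43) · (1 − 1/53) · (1 − 1/67) · (1 − 1/71) · (1 − 1/983)
       = 10656902549 · 9908458560/10656902549 = 9908458560.

9908458560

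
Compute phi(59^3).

201898

φ(59^3) = 59^2·(59−1) = 3481·58 = 201898.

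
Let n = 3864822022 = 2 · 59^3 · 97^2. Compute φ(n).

1880074176

φ(2) = 2 − 1 = 1.
φ(59^3) = 59^2·(59−1) = 3481·58 = 201898.
φ(97^2) = 97^1·(97−1) = 97·96 = 9312.
Since φ is multiplicative, φ(3864822022) = 1 · 201898 · 9312 = 1880074176.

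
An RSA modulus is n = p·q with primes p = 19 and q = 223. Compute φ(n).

φ(n) = (p − 1)(q − 1) = (19−1)(223−1) = 18·222 = 3996.

3996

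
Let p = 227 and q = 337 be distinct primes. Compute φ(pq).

φ(n) = (p − 1)(q − 1) = (227−1)(337−1) = 226·336 = 75936.

75936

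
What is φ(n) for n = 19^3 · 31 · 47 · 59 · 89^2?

4073422573440

φ(19^3) = 19^2·(19−1) = 361·18 = 6498.
φ(31) = 31 − 1 = 30.
φ(47) = 47 − 1 = 46.
φ(59) = 59 − 1 = 58.
φ(89^2) = 89^2 − 89^1 = 7921 − 89 = 7832.
Since φ is multiplicative, φ(4670381738857) = 6498 · 30 · 46 · 58 · 7832 = 4073422573440.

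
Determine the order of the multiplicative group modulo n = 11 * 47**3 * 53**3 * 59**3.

φ(34919651654483299) = 34919651654483299 · (1 − 1/11) · (1 − 1/47) · (1 − 1/53) · (1 − 1/59)
       = 34919651654483299 · 1387360/1616659 = 29966819174212960.

29966819174212960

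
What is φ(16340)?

6048

16340 = 2**2 * 5 * 19 * 43.
φ(2^2) = 2^1·(2−1) = 2·1 = 2.
φ(5) = 5 − 1 = 4.
φ(19) = 19 − 1 = 18.
φ(43) = 43 − 1 = 42.
Multiply: 2 · 4 · 18 · 42 = 6048.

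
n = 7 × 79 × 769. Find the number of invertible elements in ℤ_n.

359424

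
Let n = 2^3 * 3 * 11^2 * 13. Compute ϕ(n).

10560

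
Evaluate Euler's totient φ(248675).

164640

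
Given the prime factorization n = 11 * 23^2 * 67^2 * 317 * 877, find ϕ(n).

φ(11) = 11 − 1 = 10.
φ(23^2) = 23^1·(23−1) = 23·22 = 506.
φ(67^2) = 67^2 − 67^1 = 4489 − 67 = 4422.
φ(317) = 317 − 1 = 316.
φ(877) = 877 − 1 = 876.
Multiply: 10 · 506 · 4422 · 316 · 876 = 6193846581120.

6193846581120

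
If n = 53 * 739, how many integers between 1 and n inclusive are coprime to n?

φ(39167) = 39167 · (1 − 1/53) · (1 − 1/739)
       = 39167 · 38376/39167 = 38376.

38376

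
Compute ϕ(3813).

2400

Factor 3813: 3813 = 3 · 31 · 41.
φ(3813) = 3813 · (1 − 1/3) · (1 − 1/31) · (1 − 1/41)
       = 3813 · 2400/3813 = 2400.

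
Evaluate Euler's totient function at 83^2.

6806

φ(6889) = 6889 · (1 − 1/83)
       = 6889 · 82/83 = 6806.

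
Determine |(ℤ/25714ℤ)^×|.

Factor 25714: 25714 = 2 × 13 × 23 × 43.
φ(2) = 2 − 1 = 1.
φ(13) = 13 − 1 = 12.
φ(23) = 23 − 1 = 22.
φ(43) = 43 − 1 = 42.
φ(25714) = 1 × 12 × 22 × 42 = 11088.

11088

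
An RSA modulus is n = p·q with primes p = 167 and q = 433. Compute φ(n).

φ(n) = (p − 1)(q − 1) = (167−1)(433−1) = 166·432 = 71712.

71712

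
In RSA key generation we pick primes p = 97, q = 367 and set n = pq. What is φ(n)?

35136

φ(n) = (p − 1)(q − 1) = (97−1)(367−1) = 96·366 = 35136.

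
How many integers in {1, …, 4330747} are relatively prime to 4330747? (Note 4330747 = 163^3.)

4304178

φ(163^3) = 163^2·(163−1) = 26569·162 = 4304178.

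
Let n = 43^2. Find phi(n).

φ(43^2) = 43^2 − 43^1 = 1849 − 43 = 1806.

1806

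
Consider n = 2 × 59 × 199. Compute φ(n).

11484

φ(2) = 2 − 1 = 1.
φ(59) = 59 − 1 = 58.
φ(199) = 199 − 1 = 198.
Multiply: 1 · 58 · 198 = 11484.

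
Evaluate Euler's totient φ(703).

First factor: 703 = 19 · 37.
φ(703) = 703 · (1 − 1/19) · (1 − 1/37)
       = 703 · 648/703 = 648.

648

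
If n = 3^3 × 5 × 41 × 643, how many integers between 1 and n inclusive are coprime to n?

1848960

φ(3559005) = 3559005 · (1 − 1/3) · (1 − 1/5) · (1 − 1/41) · (1 − 1/643)
       = 3559005 · 205440/395445 = 1848960.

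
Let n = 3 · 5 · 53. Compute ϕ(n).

φ(3) = 3 − 1 = 2.
φ(5) = 5 − 1 = 4.
φ(53) = 53 − 1 = 52.
φ(795) = 2 × 4 × 52 = 416.

416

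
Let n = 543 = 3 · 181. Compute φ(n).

360

φ(3) = 3 − 1 = 2.
φ(181) = 181 − 1 = 180.
φ(543) = 2 × 180 = 360.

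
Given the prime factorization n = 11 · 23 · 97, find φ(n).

21120

φ(24541) = 24541 · (1 − 1/11) · (1 − 1/23) · (1 − 1/97)
       = 24541 · 21120/24541 = 21120.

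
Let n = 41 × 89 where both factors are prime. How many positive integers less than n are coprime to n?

3520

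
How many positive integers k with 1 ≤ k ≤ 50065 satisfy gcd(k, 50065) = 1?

34560

50065 = 5 · 17 · 19 · 31.
φ(50065) = 50065 · (1 − 1/5) · (1 − 1/17) · (1 − 1/19) · (1 − 1/31)
       = 50065 · 34560/50065 = 34560.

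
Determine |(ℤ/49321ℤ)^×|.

45360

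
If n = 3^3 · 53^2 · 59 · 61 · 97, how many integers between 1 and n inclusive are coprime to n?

16573040640

φ(26477018829) = 26477018829 · (1 − 1/3) · (1 − 1/53) · (1 − 1/59) · (1 − 1/61) · (1 − 1/97)
       = 26477018829 · 34744320/55507377 = 16573040640.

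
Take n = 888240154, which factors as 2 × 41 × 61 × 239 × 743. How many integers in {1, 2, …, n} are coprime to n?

φ(888240154) = 888240154 · (1 − 1/2) · (1 − 1/41) · (1 − 1/61) · (1 − 1/239) · (1 − 1/743)
       = 888240154 · 423830400/888240154 = 423830400.

423830400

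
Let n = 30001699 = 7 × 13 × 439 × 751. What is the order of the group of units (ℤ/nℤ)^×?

φ(30001699) = 30001699 · (1 − 1/7) · (1 − 1/13) · (1 − 1/439) · (1 − 1/751)
       = 30001699 · 23652000/30001699 = 23652000.

23652000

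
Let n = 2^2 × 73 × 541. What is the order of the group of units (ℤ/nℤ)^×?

φ(157972) = 157972 · (1 − 1/2) · (1 − 1/73) · (1 − 1/541)
       = 157972 · 38880/78986 = 77760.

77760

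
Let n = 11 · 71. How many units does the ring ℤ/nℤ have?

φ(11) = 11 − 1 = 10.
φ(71) = 71 − 1 = 70.
φ(781) = 10 × 70 = 700.

700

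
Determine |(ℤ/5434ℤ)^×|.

2160

First factor: 5434 = 2 · 11 · 13 · 19.
φ(5434) = 5434 · (1 − 1/2) · (1 − 1/11) · (1 − 1/13) · (1 − 1/19)
       = 5434 · 2160/5434 = 2160.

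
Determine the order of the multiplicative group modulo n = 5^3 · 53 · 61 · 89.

27456000

φ(5^3) = 5^2·(5−1) = 25·4 = 100.
φ(53) = 53 − 1 = 52.
φ(61) = 61 − 1 = 60.
φ(89) = 89 − 1 = 88.
φ(35967125) = 100 × 52 × 60 × 88 = 27456000.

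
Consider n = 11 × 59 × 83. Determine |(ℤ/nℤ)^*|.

47560

φ(53867) = 53867 · (1 − 1/11) · (1 − 1/59) · (1 − 1/83)
       = 53867 · 47560/53867 = 47560.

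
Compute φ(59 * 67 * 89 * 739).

φ(259992763) = 259992763 · (1 − 1/59) · (1 − 1/67) · (1 − 1/89) · (1 − 1/739)
       = 259992763 · 248605632/259992763 = 248605632.

248605632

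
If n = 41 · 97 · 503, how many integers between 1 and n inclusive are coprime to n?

φ(2000431) = 2000431 · (1 − 1/41) · (1 − 1/97) · (1 − 1/503)
       = 2000431 · 1927680/2000431 = 1927680.

1927680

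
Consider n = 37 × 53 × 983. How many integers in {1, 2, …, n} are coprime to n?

1838304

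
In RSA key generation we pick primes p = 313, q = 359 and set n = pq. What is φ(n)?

φ(pq) = (p−1)(q−1) = 312 · 358 = 111696.

111696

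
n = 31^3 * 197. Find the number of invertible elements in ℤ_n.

φ(31^3) = 31^3 − 31^2 = 29791 − 961 = 28830.
φ(197) = 197 − 1 = 196.
φ(5868827) = 28830 × 196 = 5650680.

5650680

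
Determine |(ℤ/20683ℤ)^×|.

Prime factorization: 20683 = 13 · 37 · 43.
φ(13) = 13 − 1 = 12.
φ(37) = 37 − 1 = 36.
φ(43) = 43 − 1 = 42.
φ(20683) = 12 × 36 × 42 = 18144.

18144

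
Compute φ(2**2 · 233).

464

φ(2^2) = 2^1·(2−1) = 2·1 = 2.
φ(233) = 233 − 1 = 232.
Multiply: 2 · 232 = 464.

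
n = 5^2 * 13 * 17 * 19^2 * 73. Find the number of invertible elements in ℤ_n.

94556160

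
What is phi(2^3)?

φ(8) = 8 · (1 − 1/2)
       = 8 · 1/2 = 4.

4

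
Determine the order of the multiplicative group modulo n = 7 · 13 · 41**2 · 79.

9210240

φ(7) = 7 − 1 = 6.
φ(13) = 13 − 1 = 12.
φ(41^2) = 41^2 − 41^1 = 1681 − 41 = 1640.
φ(79) = 79 − 1 = 78.
Since φ is multiplicative, φ(12084709) = 6 · 12 · 1640 · 78 = 9210240.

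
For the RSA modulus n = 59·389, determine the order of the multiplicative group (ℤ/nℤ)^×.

22504

φ(pq) = (p−1)(q−1) = 58 · 388 = 22504.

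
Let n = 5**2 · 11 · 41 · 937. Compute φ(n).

7488000

φ(10564675) = 10564675 · (1 − 1/5) · (1 − 1/11) · (1 − 1/41) · (1 − 1/937)
       = 10564675 · 1497600/2112935 = 7488000.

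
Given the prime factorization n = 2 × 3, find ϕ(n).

φ(6) = 6 · (1 − 1/2) · (1 − 1/3)
       = 6 · 2/6 = 2.

2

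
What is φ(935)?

First factor: 935 = 5 × 11 × 17.
φ(935) = 935 · (1 − 1/5) · (1 − 1/11) · (1 − 1/17)
       = 935 · 640/935 = 640.

640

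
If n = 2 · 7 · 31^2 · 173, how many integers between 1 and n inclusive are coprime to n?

φ(2327542) = 2327542 · (1 − 1/2) · (1 − 1/7) · (1 − 1/31) · (1 − 1/173)
       = 2327542 · 30960/75082 = 959760.

959760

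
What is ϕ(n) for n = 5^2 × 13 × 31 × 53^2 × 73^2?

φ(150814297075) = 150814297075 · (1 − 1/5) · (1 − 1/13) · (1 − 1/31) · (1 − 1/53) · (1 − 1/73)
       = 150814297075 · 5391360/7796035 = 104295859200.

104295859200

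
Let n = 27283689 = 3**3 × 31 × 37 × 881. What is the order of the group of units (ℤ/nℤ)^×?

17107200

φ(3^3) = 3^2·(3−1) = 9·2 = 18.
φ(31) = 31 − 1 = 30.
φ(37) = 37 − 1 = 36.
φ(881) = 881 − 1 = 880.
Since φ is multiplicative, φ(27283689) = 18 · 30 · 36 · 880 = 17107200.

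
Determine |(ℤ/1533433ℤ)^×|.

1219680

Prime factorization: 1533433 = 11^2 * 19 * 23 * 29.
φ(1533433) = 1533433 · (1 − 1/11) · (1 − 1/19) · (1 − 1/23) · (1 − 1/29)
       = 1533433 · 110880/139403 = 1219680.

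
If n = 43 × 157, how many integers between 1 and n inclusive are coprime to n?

φ(43) = 43 − 1 = 42.
φ(157) = 157 − 1 = 156.
φ(6751) = 42 × 156 = 6552.

6552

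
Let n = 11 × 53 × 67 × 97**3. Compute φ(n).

31000020480

φ(35649920053) = 35649920053 · (1 − 1/11) · (1 − 1/53) · (1 − 1/67) · (1 − 1/97)
       = 35649920053 · 3294720/3788917 = 31000020480.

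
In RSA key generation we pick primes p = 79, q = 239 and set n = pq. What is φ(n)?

For distinct primes, φ(pq) = (p−1)(q−1) = 78 × 238 = 18564.

18564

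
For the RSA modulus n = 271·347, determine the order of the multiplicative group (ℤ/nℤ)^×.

φ(pq) = (p−1)(q−1) = 270 · 346 = 93420.

93420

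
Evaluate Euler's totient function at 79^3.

486798

φ(493039) = 493039 · (1 − 1/79)
       = 493039 · 78/79 = 486798.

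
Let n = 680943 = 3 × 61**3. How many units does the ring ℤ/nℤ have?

φ(680943) = 680943 · (1 − 1/3) · (1 − 1/61)
       = 680943 · 120/183 = 446520.

446520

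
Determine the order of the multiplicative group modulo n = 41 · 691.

φ(41) = 41 − 1 = 40.
φ(691) = 691 − 1 = 690.
Since φ is multiplicative, φ(28331) = 40 · 690 = 27600.

27600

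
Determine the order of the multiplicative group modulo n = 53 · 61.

φ(53) = 53 − 1 = 52.
φ(61) = 61 − 1 = 60.
Multiply: 52 · 60 = 3120.

3120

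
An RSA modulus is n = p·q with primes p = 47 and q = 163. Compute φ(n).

φ(n) = (p − 1)(q − 1) = (47−1)(163−1) = 46·162 = 7452.

7452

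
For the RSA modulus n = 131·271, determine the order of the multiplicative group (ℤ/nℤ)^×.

35100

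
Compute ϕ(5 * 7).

φ(5) = 5 − 1 = 4.
φ(7) = 7 − 1 = 6.
φ(35) = 4 × 6 = 24.

24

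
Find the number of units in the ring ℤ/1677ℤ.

1008

First factor: 1677 = 3 × 13 × 43.
φ(3) = 3 − 1 = 2.
φ(13) = 13 − 1 = 12.
φ(43) = 43 − 1 = 42.
Since φ is multiplicative, φ(1677) = 2 · 12 · 42 = 1008.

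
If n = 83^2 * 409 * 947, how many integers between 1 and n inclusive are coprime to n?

φ(2668268147) = 2668268147 · (1 − 1/83) · (1 − 1/409) · (1 − 1/947)
       = 2668268147 · 31649376/32147809 = 2626898208.

2626898208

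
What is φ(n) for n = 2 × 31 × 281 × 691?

φ(2) = 2 − 1 = 1.
φ(31) = 31 − 1 = 30.
φ(281) = 281 − 1 = 280.
φ(691) = 691 − 1 = 690.
Multiply: 1 · 30 · 280 · 690 = 5796000.

5796000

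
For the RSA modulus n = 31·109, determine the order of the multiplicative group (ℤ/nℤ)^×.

3240

φ(n) = (p − 1)(q − 1) = (31−1)(109−1) = 30·108 = 3240.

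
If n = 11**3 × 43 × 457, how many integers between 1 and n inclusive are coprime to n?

23173920

φ(26155481) = 26155481 · (1 − 1/11) · (1 − 1/43) · (1 − 1/457)
       = 26155481 · 191520/216161 = 23173920.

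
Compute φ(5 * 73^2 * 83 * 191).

φ(5) = 5 − 1 = 4.
φ(73^2) = 73^1·(73−1) = 73·72 = 5256.
φ(83) = 83 − 1 = 82.
φ(191) = 191 − 1 = 190.
φ(422403185) = 4 × 5256 × 82 × 190 = 327553920.

327553920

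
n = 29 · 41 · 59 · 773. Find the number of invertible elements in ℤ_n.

50149120

φ(29) = 29 − 1 = 28.
φ(41) = 41 − 1 = 40.
φ(59) = 59 − 1 = 58.
φ(773) = 773 − 1 = 772.
Multiply: 28 · 40 · 58 · 772 = 50149120.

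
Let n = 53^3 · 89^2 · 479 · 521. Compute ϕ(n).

284353777410560

φ(294293627919803) = 294293627919803 · (1 − 1/53) · (1 − 1/89) · (1 − 1/479) · (1 − 1/521)
       = 294293627919803 · 1137410560/1177169803 = 284353777410560.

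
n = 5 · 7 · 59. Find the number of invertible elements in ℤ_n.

1392

φ(2065) = 2065 · (1 − 1/5) · (1 − 1/7) · (1 − 1/59)
       = 2065 · 1392/2065 = 1392.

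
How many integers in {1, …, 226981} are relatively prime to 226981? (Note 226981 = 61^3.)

223260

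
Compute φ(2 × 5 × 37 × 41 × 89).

φ(1350130) = 1350130 · (1 − 1/2) · (1 − 1/5) · (1 − 1/37) · (1 − 1/41) · (1 − 1/89)
       = 1350130 · 506880/1350130 = 506880.

506880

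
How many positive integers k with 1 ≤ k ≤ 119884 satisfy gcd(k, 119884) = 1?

53760

119884 = 2^2 * 17 * 41 * 43.
φ(2^2) = 2^1·(2−1) = 2·1 = 2.
φ(17) = 17 − 1 = 16.
φ(41) = 41 − 1 = 40.
φ(43) = 43 − 1 = 42.
Since φ is multiplicative, φ(119884) = 2 · 16 · 40 · 42 = 53760.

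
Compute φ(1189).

1189 = 29 · 41.
φ(1189) = 1189 · (1 − 1/29) · (1 − 1/41)
       = 1189 · 1120/1189 = 1120.

1120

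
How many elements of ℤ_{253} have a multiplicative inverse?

220

253 = 11 * 23.
φ(253) = 253 · (1 − 1/11) · (1 − 1/23)
       = 253 · 220/253 = 220.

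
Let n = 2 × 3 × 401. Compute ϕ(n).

φ(2406) = 2406 · (1 − 1/2) · (1 − 1/3) · (1 − 1/401)
       = 2406 · 800/2406 = 800.

800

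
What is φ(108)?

First factor: 108 = 2^2 · 3^3.
φ(2^2) = 2^2 − 2^1 = 4 − 2 = 2.
φ(3^3) = 3^2·(3−1) = 9·2 = 18.
Since φ is multiplicative, φ(108) = 2 · 18 = 36.

36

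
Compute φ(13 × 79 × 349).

325728

φ(358423) = 358423 · (1 − 1/13) · (1 − 1/79) · (1 − 1/349)
       = 358423 · 325728/358423 = 325728.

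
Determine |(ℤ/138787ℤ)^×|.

118800

First factor: 138787 = 11**2 × 31 × 37.
φ(138787) = 138787 · (1 − 1/11) · (1 − 1/31) · (1 − 1/37)
       = 138787 · 10800/12617 = 118800.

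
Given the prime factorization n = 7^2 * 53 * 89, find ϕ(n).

φ(231133) = 231133 · (1 − 1/7) · (1 − 1/53) · (1 − 1/89)
       = 231133 · 27456/33019 = 192192.

192192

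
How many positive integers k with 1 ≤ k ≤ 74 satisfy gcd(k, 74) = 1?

36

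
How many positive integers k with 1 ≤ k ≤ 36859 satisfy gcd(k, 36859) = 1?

36859 = 29 · 31 · 41.
φ(29) = 29 − 1 = 28.
φ(31) = 31 − 1 = 30.
φ(41) = 41 − 1 = 40.
Since φ is multiplicative, φ(36859) = 28 · 30 · 40 = 33600.

33600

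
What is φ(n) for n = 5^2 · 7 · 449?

φ(78575) = 78575 · (1 − 1/5) · (1 − 1/7) · (1 − 1/449)
       = 78575 · 10752/15715 = 53760.

53760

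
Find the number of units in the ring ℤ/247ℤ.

216

Prime factorization: 247 = 13 · 19.
φ(13) = 13 − 1 = 12.
φ(19) = 19 − 1 = 18.
Multiply: 12 · 18 = 216.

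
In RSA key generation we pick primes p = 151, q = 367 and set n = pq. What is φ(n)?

For distinct primes, φ(pq) = (p−1)(q−1) = 150 × 366 = 54900.

54900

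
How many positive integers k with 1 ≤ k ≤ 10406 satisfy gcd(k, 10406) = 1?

4620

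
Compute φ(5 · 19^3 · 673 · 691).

φ(15948649685) = 15948649685 · (1 − 1/5) · (1 − 1/19) · (1 − 1/673) · (1 − 1/691)
       = 15948649685 · 33384960/44179085 = 12051970560.

12051970560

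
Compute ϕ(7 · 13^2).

φ(1183) = 1183 · (1 − 1/7) · (1 − 1/13)
       = 1183 · 72/91 = 936.

936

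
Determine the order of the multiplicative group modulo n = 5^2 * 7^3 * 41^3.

395371200

φ(5^2) = 5^1·(5−1) = 5·4 = 20.
φ(7^3) = 7^2·(7−1) = 49·6 = 294.
φ(41^3) = 41^2·(41−1) = 1681·40 = 67240.
Multiply: 20 · 294 · 67240 = 395371200.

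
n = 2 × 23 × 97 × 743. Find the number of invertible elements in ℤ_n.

φ(3315266) = 3315266 · (1 − 1/2) · (1 − 1/23) · (1 − 1/97) · (1 − 1/743)
       = 3315266 · 1567104/3315266 = 1567104.

1567104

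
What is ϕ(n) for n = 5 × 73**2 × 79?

1639872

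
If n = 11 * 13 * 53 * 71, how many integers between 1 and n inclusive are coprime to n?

436800

φ(11) = 11 − 1 = 10.
φ(13) = 13 − 1 = 12.
φ(53) = 53 − 1 = 52.
φ(71) = 71 − 1 = 70.
Multiply: 10 · 12 · 52 · 70 = 436800.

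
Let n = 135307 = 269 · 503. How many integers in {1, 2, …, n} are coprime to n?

134536

φ(269) = 269 − 1 = 268.
φ(503) = 503 − 1 = 502.
φ(135307) = 268 × 502 = 134536.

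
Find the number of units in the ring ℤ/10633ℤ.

8820

First factor: 10633 = 7^3 · 31.
φ(10633) = 10633 · (1 − 1/7) · (1 − 1/31)
       = 10633 · 180/217 = 8820.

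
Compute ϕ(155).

120

155 = 5 · 31.
φ(155) = 155 · (1 − 1/5) · (1 − 1/31)
       = 155 · 120/155 = 120.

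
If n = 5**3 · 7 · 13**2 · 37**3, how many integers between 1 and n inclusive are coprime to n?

φ(5^3) = 5^3 − 5^2 = 125 − 25 = 100.
φ(7) = 7 − 1 = 6.
φ(13^2) = 13^2 − 13^1 = 169 − 13 = 156.
φ(37^3) = 37^2·(37−1) = 1369·36 = 49284.
φ(7490312375) = 100 × 6 × 156 × 49284 = 4612982400.

4612982400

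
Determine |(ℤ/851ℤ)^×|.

851 = 23 × 37.
φ(851) = 851 · (1 − 1/23) · (1 − 1/37)
       = 851 · 792/851 = 792.

792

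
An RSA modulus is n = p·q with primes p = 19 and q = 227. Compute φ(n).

4068

φ(4313) = 4313 · (1 − 1/19) · (1 − 1/227)
       = 4313 · 4068/4313 = 4068.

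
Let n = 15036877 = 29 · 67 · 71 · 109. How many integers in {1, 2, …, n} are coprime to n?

φ(29) = 29 − 1 = 28.
φ(67) = 67 − 1 = 66.
φ(71) = 71 − 1 = 70.
φ(109) = 109 − 1 = 108.
Multiply: 28 · 66 · 70 · 108 = 13970880.

13970880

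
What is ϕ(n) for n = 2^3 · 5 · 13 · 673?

φ(349960) = 349960 · (1 − 1/2) · (1 − 1/5) · (1 − 1/13) · (1 − 1/673)
       = 349960 · 32256/87490 = 129024.

129024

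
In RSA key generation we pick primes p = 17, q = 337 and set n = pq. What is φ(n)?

5376

For distinct primes, φ(pq) = (p−1)(q−1) = 16 × 336 = 5376.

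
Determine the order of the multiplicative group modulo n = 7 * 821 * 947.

4654320

φ(7) = 7 − 1 = 6.
φ(821) = 821 − 1 = 820.
φ(947) = 947 − 1 = 946.
φ(5442409) = 6 × 820 × 946 = 4654320.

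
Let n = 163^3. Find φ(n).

4304178

φ(163^3) = 163^2·(163−1) = 26569·162 = 4304178.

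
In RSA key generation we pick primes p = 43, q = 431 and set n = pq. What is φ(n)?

φ(pq) = (p−1)(q−1) = 42 · 430 = 18060.

18060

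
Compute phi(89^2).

7832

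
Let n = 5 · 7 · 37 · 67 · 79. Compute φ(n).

4447872

φ(6854435) = 6854435 · (1 − 1/5) · (1 − 1/7) · (1 − 1/37) · (1 − 1/67) · (1 − 1/79)
       = 6854435 · 4447872/6854435 = 4447872.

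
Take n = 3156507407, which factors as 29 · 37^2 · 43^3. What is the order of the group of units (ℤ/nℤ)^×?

φ(29) = 29 − 1 = 28.
φ(37^2) = 37^1·(37−1) = 37·36 = 1332.
φ(43^3) = 43^2·(43−1) = 1849·42 = 77658.
Since φ is multiplicative, φ(3156507407) = 28 · 1332 · 77658 = 2896332768.

2896332768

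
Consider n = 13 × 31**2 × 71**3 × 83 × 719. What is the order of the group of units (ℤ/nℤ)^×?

φ(266838670954271) = 266838670954271 · (1 − 1/13) · (1 − 1/31) · (1 − 1/71) · (1 − 1/83) · (1 − 1/719)
       = 266838670954271 · 1483675200/1707538001 = 231855407179200.

231855407179200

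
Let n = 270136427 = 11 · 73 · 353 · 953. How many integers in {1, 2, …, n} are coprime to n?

241274880

φ(11) = 11 − 1 = 10.
φ(73) = 73 − 1 = 72.
φ(353) = 353 − 1 = 352.
φ(953) = 953 − 1 = 952.
φ(270136427) = 10 × 72 × 352 × 952 = 241274880.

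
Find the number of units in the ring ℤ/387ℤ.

252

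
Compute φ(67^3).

296274

φ(300763) = 300763 · (1 − 1/67)
       = 300763 · 66/67 = 296274.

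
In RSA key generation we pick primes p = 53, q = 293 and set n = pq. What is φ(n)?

15184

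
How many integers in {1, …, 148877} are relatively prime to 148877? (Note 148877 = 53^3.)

φ(53^3) = 53^2·(53−1) = 2809·52 = 146068.

146068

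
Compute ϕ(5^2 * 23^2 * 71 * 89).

62339200

φ(83568775) = 83568775 · (1 − 1/5) · (1 − 1/23) · (1 − 1/71) · (1 − 1/89)
       = 83568775 · 542080/726685 = 62339200.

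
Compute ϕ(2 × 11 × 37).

φ(2) = 2 − 1 = 1.
φ(11) = 11 − 1 = 10.
φ(37) = 37 − 1 = 36.
Since φ is multiplicative, φ(814) = 1 · 10 · 36 = 360.

360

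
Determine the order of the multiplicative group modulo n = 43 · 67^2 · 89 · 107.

1732433472

φ(1838196121) = 1838196121 · (1 − 1/43) · (1 − 1/67) · (1 − 1/89) · (1 − 1/107)
       = 1838196121 · 25857216/27435763 = 1732433472.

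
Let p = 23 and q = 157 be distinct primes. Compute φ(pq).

3432

φ(23) = 23 − 1 = 22.
φ(157) = 157 − 1 = 156.
Since φ is multiplicative, φ(3611) = 22 · 156 = 3432.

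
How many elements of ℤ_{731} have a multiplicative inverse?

672

731 = 17 · 43.
φ(17) = 17 − 1 = 16.
φ(43) = 43 − 1 = 42.
Multiply: 16 · 42 = 672.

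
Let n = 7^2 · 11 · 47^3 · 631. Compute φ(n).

26887064400

φ(7^2) = 7^2 − 7^1 = 49 − 7 = 42.
φ(11) = 11 − 1 = 10.
φ(47^3) = 47^2·(47−1) = 2209·46 = 101614.
φ(631) = 631 − 1 = 630.
Multiply: 42 · 10 · 101614 · 630 = 26887064400.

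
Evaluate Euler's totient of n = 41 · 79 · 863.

φ(2795257) = 2795257 · (1 − 1/41) · (1 − 1/79) · (1 − 1/863)
       = 2795257 · 2689440/2795257 = 2689440.

2689440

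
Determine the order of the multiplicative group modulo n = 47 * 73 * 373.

φ(1279763) = 1279763 · (1 − 1/47) · (1 − 1/73) · (1 − 1/373)
       = 1279763 · 1232064/1279763 = 1232064.

1232064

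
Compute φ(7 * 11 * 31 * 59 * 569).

φ(7) = 7 − 1 = 6.
φ(11) = 11 − 1 = 10.
φ(31) = 31 − 1 = 30.
φ(59) = 59 − 1 = 58.
φ(569) = 569 − 1 = 568.
Multiply: 6 · 10 · 30 · 58 · 568 = 59299200.

59299200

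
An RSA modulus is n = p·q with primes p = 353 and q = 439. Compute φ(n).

φ(pq) = (p−1)(q−1) = 352 · 438 = 154176.

154176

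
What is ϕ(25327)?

25327 = 19 × 31 × 43.
φ(25327) = 25327 · (1 − 1/19) · (1 − 1/31) · (1 − 1/43)
       = 25327 · 22680/25327 = 22680.

22680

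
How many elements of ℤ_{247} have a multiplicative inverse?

Factor 247: 247 = 13 · 19.
φ(13) = 13 − 1 = 12.
φ(19) = 19 − 1 = 18.
Multiply: 12 · 18 = 216.

216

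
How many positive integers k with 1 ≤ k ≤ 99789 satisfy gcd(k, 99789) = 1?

60480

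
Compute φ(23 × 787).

17292

φ(23) = 23 − 1 = 22.
φ(787) = 787 − 1 = 786.
φ(18101) = 22 × 786 = 17292.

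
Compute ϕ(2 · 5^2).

φ(50) = 50 · (1 − 1/2) · (1 − 1/5)
       = 50 · 4/10 = 20.

20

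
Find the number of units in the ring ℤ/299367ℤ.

181440

First factor: 299367 = 3**2 · 29 · 31 · 37.
φ(299367) = 299367 · (1 − 1/3) · (1 − 1/29) · (1 − 1/31) · (1 − 1/37)
       = 299367 · 60480/99789 = 181440.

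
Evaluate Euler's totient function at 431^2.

185330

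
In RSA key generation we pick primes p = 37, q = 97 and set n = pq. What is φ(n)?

3456

φ(pq) = (p−1)(q−1) = 36 · 96 = 3456.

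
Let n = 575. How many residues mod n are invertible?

Factor 575: 575 = 5^2 · 23.
φ(575) = 575 · (1 − 1/5) · (1 − 1/23)
       = 575 · 88/115 = 440.

440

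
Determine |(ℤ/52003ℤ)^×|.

38016

Factor 52003: 52003 = 7 · 17 · 19 · 23.
φ(7) = 7 − 1 = 6.
φ(17) = 17 − 1 = 16.
φ(19) = 19 − 1 = 18.
φ(23) = 23 − 1 = 22.
φ(52003) = 6 × 16 × 18 × 22 = 38016.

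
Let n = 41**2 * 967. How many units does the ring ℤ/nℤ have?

1584240

φ(41^2) = 41^1·(41−1) = 41·40 = 1640.
φ(967) = 967 − 1 = 966.
φ(1625527) = 1640 × 966 = 1584240.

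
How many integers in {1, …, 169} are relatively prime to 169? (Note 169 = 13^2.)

156

φ(169) = 169 · (1 − 1/13)
       = 169 · 12/13 = 156.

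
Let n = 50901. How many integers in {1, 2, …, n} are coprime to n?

Factor 50901: 50901 = 3 · 19^2 · 47.
φ(3) = 3 − 1 = 2.
φ(19^2) = 19^1·(19−1) = 19·18 = 342.
φ(47) = 47 − 1 = 46.
φ(50901) = 2 × 342 × 46 = 31464.

31464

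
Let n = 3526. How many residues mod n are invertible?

Factor 3526: 3526 = 2 × 41 × 43.
φ(2) = 2 − 1 = 1.
φ(41) = 41 − 1 = 40.
φ(43) = 43 − 1 = 42.
φ(3526) = 1 × 40 × 42 = 1680.

1680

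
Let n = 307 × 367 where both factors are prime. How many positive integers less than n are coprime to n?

111996

For distinct primes, φ(pq) = (p−1)(q−1) = 306 × 366 = 111996.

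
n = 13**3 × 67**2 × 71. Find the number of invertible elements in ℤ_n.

627747120

φ(13^3) = 13^2·(13−1) = 169·12 = 2028.
φ(67^2) = 67^1·(67−1) = 67·66 = 4422.
φ(71) = 71 − 1 = 70.
Multiply: 2028 · 4422 · 70 = 627747120.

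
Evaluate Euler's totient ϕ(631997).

544320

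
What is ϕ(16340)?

16340 = 2^2 × 5 × 19 × 43.
φ(16340) = 16340 · (1 − 1/2) · (1 − 1/5) · (1 − 1/19) · (1 − 1/43)
       = 16340 · 3024/8170 = 6048.

6048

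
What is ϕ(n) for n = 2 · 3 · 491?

980

φ(2946) = 2946 · (1 − 1/2) · (1 − 1/3) · (1 − 1/491)
       = 2946 · 980/2946 = 980.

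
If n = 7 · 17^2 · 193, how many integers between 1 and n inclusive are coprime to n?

313344

φ(7) = 7 − 1 = 6.
φ(17^2) = 17^2 − 17^1 = 289 − 17 = 272.
φ(193) = 193 − 1 = 192.
Since φ is multiplicative, φ(390439) = 6 · 272 · 192 = 313344.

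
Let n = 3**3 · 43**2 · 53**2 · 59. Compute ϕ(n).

φ(3^3) = 3^2·(3−1) = 9·2 = 18.
φ(43^2) = 43^1·(43−1) = 43·42 = 1806.
φ(53^2) = 53^2 − 53^1 = 2809 − 53 = 2756.
φ(59) = 59 − 1 = 58.
Since φ is multiplicative, φ(8273788713) = 18 · 1806 · 2756 · 58 = 5196338784.

5196338784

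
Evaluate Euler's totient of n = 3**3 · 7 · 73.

7776

φ(3^3) = 3^3 − 3^2 = 27 − 9 = 18.
φ(7) = 7 − 1 = 6.
φ(73) = 73 − 1 = 72.
Multiply: 18 · 6 · 72 = 7776.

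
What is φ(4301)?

3520

Prime factorization: 4301 = 11 * 17 * 23.
φ(11) = 11 − 1 = 10.
φ(17) = 17 − 1 = 16.
φ(23) = 23 − 1 = 22.
Multiply: 10 · 16 · 22 = 3520.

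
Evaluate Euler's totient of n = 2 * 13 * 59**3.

φ(2) = 2 − 1 = 1.
φ(13) = 13 − 1 = 12.
φ(59^3) = 59^3 − 59^2 = 205379 − 3481 = 201898.
φ(5339854) = 1 × 12 × 201898 = 2422776.

2422776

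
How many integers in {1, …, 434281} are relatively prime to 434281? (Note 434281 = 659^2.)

433622

φ(434281) = 434281 · (1 − 1/659)
       = 434281 · 658/659 = 433622.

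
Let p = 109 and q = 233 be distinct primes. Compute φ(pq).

For distinct primes, φ(pq) = (p−1)(q−1) = 108 × 232 = 25056.

25056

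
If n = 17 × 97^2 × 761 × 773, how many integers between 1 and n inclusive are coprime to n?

87416586240

φ(17) = 17 − 1 = 16.
φ(97^2) = 97^2 − 97^1 = 9409 − 97 = 9312.
φ(761) = 761 − 1 = 760.
φ(773) = 773 − 1 = 772.
Multiply: 16 · 9312 · 760 · 772 = 87416586240.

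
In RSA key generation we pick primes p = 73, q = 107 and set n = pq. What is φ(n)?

7632

φ(73) = 73 − 1 = 72.
φ(107) = 107 − 1 = 106.
Since φ is multiplicative, φ(7811) = 72 · 106 = 7632.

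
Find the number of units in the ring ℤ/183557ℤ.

Prime factorization: 183557 = 11^2 · 37 · 41.
φ(183557) = 183557 · (1 − 1/11) · (1 − 1/37) · (1 − 1/41)
       = 183557 · 14400/16687 = 158400.

158400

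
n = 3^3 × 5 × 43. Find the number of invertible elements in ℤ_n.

φ(5805) = 5805 · (1 − 1/3) · (1 − 1/5) · (1 − 1/43)
       = 5805 · 336/645 = 3024.

3024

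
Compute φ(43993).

First factor: 43993 = 29 · 37 · 41.
φ(43993) = 43993 · (1 − 1/29) · (1 − 1/37) · (1 − 1/41)
       = 43993 · 40320/43993 = 40320.

40320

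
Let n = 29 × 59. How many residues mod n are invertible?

φ(1711) = 1711 · (1 − 1/29) · (1 − 1/59)
       = 1711 · 1624/1711 = 1624.

1624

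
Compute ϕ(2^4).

8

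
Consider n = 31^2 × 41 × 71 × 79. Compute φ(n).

203112000

φ(221000209) = 221000209 · (1 − 1/31) · (1 − 1/41) · (1 − 1/71) · (1 − 1/79)
       = 221000209 · 6552000/7129039 = 203112000.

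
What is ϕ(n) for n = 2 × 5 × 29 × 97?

φ(2) = 2 − 1 = 1.
φ(5) = 5 − 1 = 4.
φ(29) = 29 − 1 = 28.
φ(97) = 97 − 1 = 96.
Multiply: 1 · 4 · 28 · 96 = 10752.

10752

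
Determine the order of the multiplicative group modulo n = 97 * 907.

86976

φ(87979) = 87979 · (1 − 1/97) · (1 − 1/907)
       = 87979 · 86976/87979 = 86976.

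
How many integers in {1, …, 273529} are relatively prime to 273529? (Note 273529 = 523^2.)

φ(523^2) = 523^2 − 523^1 = 273529 − 523 = 273006.

273006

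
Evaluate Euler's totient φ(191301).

Factor 191301: 191301 = 3 · 11^2 · 17 · 31.
φ(191301) = 191301 · (1 − 1/3) · (1 − 1/11) · (1 − 1/17) · (1 − 1/31)
       = 191301 · 9600/17391 = 105600.

105600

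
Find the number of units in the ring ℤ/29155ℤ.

18816

29155 = 5 * 7^3 * 17.
φ(29155) = 29155 · (1 − 1/5) · (1 − 1/7) · (1 − 1/17)
       = 29155 · 384/595 = 18816.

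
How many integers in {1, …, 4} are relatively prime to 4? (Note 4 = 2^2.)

2

φ(2^2) = 2^1·(2−1) = 2·1 = 2.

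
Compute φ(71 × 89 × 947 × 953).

5547646720

φ(71) = 71 − 1 = 70.
φ(89) = 89 − 1 = 88.
φ(947) = 947 − 1 = 946.
φ(953) = 953 − 1 = 952.
φ(5702840629) = 70 × 88 × 946 × 952 = 5547646720.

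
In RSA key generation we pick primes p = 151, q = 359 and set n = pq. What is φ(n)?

53700

φ(n) = (p − 1)(q − 1) = (151−1)(359−1) = 150·358 = 53700.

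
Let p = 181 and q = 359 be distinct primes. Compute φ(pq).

64440

φ(n) = (p − 1)(q − 1) = (181−1)(359−1) = 180·358 = 64440.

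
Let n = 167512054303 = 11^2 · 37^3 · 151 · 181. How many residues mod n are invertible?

146373480000

φ(11^2) = 11^2 − 11^1 = 121 − 11 = 110.
φ(37^3) = 37^3 − 37^2 = 50653 − 1369 = 49284.
φ(151) = 151 − 1 = 150.
φ(181) = 181 − 1 = 180.
φ(167512054303) = 110 × 49284 × 150 × 180 = 146373480000.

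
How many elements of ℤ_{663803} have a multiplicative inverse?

First factor: 663803 = 7^2 · 19 · 23 · 31.
φ(663803) = 663803 · (1 − 1/7) · (1 − 1/19) · (1 − 1/23) · (1 − 1/31)
       = 663803 · 71280/94829 = 498960.

498960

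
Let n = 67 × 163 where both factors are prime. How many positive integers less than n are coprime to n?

10692

For distinct primes, φ(pq) = (p−1)(q−1) = 66 × 162 = 10692.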